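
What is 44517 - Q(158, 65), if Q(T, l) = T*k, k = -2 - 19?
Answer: 47835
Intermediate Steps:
k = -21
Q(T, l) = -21*T (Q(T, l) = T*(-21) = -21*T)
44517 - Q(158, 65) = 44517 - (-21)*158 = 44517 - 1*(-3318) = 44517 + 3318 = 47835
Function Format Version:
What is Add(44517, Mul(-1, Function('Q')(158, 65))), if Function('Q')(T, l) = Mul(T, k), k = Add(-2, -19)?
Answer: 47835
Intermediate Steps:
k = -21
Function('Q')(T, l) = Mul(-21, T) (Function('Q')(T, l) = Mul(T, -21) = Mul(-21, T))
Add(44517, Mul(-1, Function('Q')(158, 65))) = Add(44517, Mul(-1, Mul(-21, 158))) = Add(44517, Mul(-1, -3318)) = Add(44517, 3318) = 47835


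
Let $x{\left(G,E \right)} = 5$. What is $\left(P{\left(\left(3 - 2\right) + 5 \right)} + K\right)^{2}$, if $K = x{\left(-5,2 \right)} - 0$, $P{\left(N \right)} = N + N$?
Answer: $289$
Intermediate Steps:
$P{\left(N \right)} = 2 N$
$K = 5$ ($K = 5 - 0 = 5 + 0 = 5$)
$\left(P{\left(\left(3 - 2\right) + 5 \right)} + K\right)^{2} = \left(2 \left(\left(3 - 2\right) + 5\right) + 5\right)^{2} = \left(2 \left(1 + 5\right) + 5\right)^{2} = \left(2 \cdot 6 + 5\right)^{2} = \left(12 + 5\right)^{2} = 17^{2} = 289$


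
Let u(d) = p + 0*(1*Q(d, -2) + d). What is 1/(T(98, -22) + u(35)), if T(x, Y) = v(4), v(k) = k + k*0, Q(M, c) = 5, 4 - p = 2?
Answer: ⅙ ≈ 0.16667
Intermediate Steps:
p = 2 (p = 4 - 1*2 = 4 - 2 = 2)
v(k) = k (v(k) = k + 0 = k)
T(x, Y) = 4
u(d) = 2 (u(d) = 2 + 0*(1*5 + d) = 2 + 0*(5 + d) = 2 + 0 = 2)
1/(T(98, -22) + u(35)) = 1/(4 + 2) = 1/6 = ⅙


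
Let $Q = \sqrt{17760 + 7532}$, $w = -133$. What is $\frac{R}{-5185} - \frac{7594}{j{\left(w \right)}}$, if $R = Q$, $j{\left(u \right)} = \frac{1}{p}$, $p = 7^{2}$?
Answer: $-372106 - \frac{2 \sqrt{6323}}{5185} \approx -3.7211 \cdot 10^{5}$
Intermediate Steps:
$p = 49$
$j{\left(u \right)} = \frac{1}{49}$
$Q = 2 \sqrt{6323}$ ($Q = \sqrt{25292} = 2 \sqrt{6323} \approx 159.03$)
$R = 2 \sqrt{6323} \approx 159.03$
$\frac{R}{-5185} - \frac{7594}{j{\left(w \right)}} = \frac{2 \sqrt{6323}}{-5185} - 7594 \frac{1}{\frac{1}{49}} = 2 \sqrt{6323} \left(- \frac{1}{5185}\right) - 372106 = - \frac{2 \sqrt{6323}}{5185} - 372106 = -372106 - \frac{2 \sqrt{6323}}{5185}$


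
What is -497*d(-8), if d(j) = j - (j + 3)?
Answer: 1491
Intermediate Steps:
d(j) = -3 (d(j) = j - (3 + j) = j + (-3 - j) = -3)
-497*d(-8) = -497*(-3) = 1491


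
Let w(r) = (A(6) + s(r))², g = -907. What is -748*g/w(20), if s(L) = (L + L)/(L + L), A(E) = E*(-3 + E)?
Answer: 678436/361 ≈ 1879.3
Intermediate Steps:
s(L) = 1 (s(L) = (2*L)/((2*L)) = (2*L)*(1/(2*L)) = 1)
w(r) = 361 (w(r) = (6*(-3 + 6) + 1)² = (6*3 + 1)² = (18 + 1)² = 19² = 361)
-748*g/w(20) = -748/(361/(-907)) = -748/(361*(-1/907)) = -748/(-361/907) = -748*(-907/361) = 678436/361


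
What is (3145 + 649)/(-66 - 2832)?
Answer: -271/207 ≈ -1.3092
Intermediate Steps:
(3145 + 649)/(-66 - 2832) = 3794/(-2898) = 3794*(-1/2898) = -271/207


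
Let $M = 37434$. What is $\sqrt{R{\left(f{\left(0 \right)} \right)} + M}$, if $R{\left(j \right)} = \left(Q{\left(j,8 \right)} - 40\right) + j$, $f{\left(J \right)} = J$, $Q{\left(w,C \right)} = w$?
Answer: $\sqrt{37394} \approx 193.38$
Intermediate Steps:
$R{\left(j \right)} = -40 + 2 j$ ($R{\left(j \right)} = \left(j - 40\right) + j = \left(-40 + j\right) + j = -40 + 2 j$)
$\sqrt{R{\left(f{\left(0 \right)} \right)} + M} = \sqrt{\left(-40 + 2 \cdot 0\right) + 37434} = \sqrt{\left(-40 + 0\right) + 37434} = \sqrt{-40 + 37434} = \sqrt{37394}$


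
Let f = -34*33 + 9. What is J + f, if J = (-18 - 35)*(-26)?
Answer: 265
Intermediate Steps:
f = -1113 (f = -1122 + 9 = -1113)
J = 1378 (J = -53*(-26) = 1378)
J + f = 1378 - 1113 = 265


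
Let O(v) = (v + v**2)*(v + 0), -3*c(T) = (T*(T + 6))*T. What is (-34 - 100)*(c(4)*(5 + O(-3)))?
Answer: -278720/3 ≈ -92907.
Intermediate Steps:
c(T) = -T**2*(6 + T)/3 (c(T) = -T*(T + 6)*T/3 = -T*(6 + T)*T/3 = -T**2*(6 + T)/3)
O(v) = v*(v + v**2) (O(v) = (v + v**2)*v = v*(v + v**2))
(-34 - 100)*(c(4)*(5 + O(-3))) = (-34 - 100)*(((1/3)*4**2*(-6 - 1*4))*(5 + (-3)**2*(1 - 3))) = -134*(1/3)*16*(-6 - 4)*(5 + 9*(-2)) = -134*(1/3)*16*(-10)*(5 - 18) = -(-21440)*(-13)/3 = -134*2080/3 = -278720/3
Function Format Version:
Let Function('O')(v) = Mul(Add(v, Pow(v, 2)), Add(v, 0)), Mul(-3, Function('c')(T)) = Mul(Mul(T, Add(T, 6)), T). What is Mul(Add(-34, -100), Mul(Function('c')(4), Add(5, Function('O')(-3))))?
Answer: Rational(-278720, 3) ≈ -92907.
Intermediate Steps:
Function('c')(T) = Mul(Rational(-1, 3), Pow(T, 2), Add(6, T)) (Function('c')(T) = Mul(Rational(-1, 3), Mul(Mul(T, Add(T, 6)), T)) = Mul(Rational(-1, 3), Mul(Mul(T, Add(6, T)), T)) = Mul(Rational(-1, 3), Mul(Pow(T, 2), Add(6, T))) = Mul(Rational(-1, 3), Pow(T, 2), Add(6, T)))
Function('O')(v) = Mul(v, Add(v, Pow(v, 2))) (Function('O')(v) = Mul(Add(v, Pow(v, 2)), v) = Mul(v, Add(v, Pow(v, 2))))
Mul(Add(-34, -100), Mul(Function('c')(4), Add(5, Function('O')(-3)))) = Mul(Add(-34, -100), Mul(Mul(Rational(1, 3), Pow(4, 2), Add(-6, Mul(-1, 4))), Add(5, Mul(Pow(-3, 2), Add(1, -3))))) = Mul(-134, Mul(Mul(Rational(1, 3), 16, Add(-6, -4)), Add(5, Mul(9, -2)))) = Mul(-134, Mul(Mul(Rational(1, 3), 16, -10), Add(5, -18))) = Mul(-134, Mul(Rational(-160, 3), -13)) = Mul(-134, Rational(2080, 3)) = Rational(-278720, 3)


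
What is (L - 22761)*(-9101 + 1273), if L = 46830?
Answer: -188412132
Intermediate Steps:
(L - 22761)*(-9101 + 1273) = (46830 - 22761)*(-9101 + 1273) = 24069*(-7828) = -188412132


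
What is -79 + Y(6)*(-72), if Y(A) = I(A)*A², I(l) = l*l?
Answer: -93391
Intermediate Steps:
I(l) = l²
Y(A) = A⁴ (Y(A) = A²*A² = A⁴)
-79 + Y(6)*(-72) = -79 + 6⁴*(-72) = -79 + 1296*(-72) = -79 - 93312 = -93391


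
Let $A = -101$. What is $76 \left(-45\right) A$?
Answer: $345420$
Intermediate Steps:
$76 \left(-45\right) A = 76 \left(-45\right) \left(-101\right) = \left(-3420\right) \left(-101\right) = 345420$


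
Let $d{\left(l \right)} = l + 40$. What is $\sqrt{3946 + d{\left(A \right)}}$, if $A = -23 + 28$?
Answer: $\sqrt{3991} \approx 63.174$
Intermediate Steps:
$A = 5$
$d{\left(l \right)} = 40 + l$
$\sqrt{3946 + d{\left(A \right)}} = \sqrt{3946 + \left(40 + 5\right)} = \sqrt{3946 + 45} = \sqrt{3991}$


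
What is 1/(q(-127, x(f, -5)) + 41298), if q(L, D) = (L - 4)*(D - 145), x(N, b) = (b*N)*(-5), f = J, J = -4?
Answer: 1/73393 ≈ 1.3625e-5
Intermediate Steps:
f = -4
x(N, b) = -5*N*b (x(N, b) = (N*b)*(-5) = -5*N*b)
q(L, D) = (-145 + D)*(-4 + L) (q(L, D) = (-4 + L)*(-145 + D) = (-145 + D)*(-4 + L))
1/(q(-127, x(f, -5)) + 41298) = 1/((580 - 145*(-127) - (-20)*(-4)*(-5) - 5*(-4)*(-5)*(-127)) + 41298) = 1/((580 + 18415 - 4*(-100) - 100*(-127)) + 41298) = 1/((580 + 18415 + 400 + 12700) + 41298) = 1/(32095 + 41298) = 1/73393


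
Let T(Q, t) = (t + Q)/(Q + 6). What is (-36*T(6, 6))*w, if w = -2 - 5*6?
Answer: 1152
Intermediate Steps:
w = -32 (w = -2 - 30 = -32)
T(Q, t) = (Q + t)/(6 + Q)
(-36*T(6, 6))*w = -36*(6 + 6)/(6 + 6)*(-32) = -36*12/12*(-32) = -3*12*(-32) = -36*1*(-32) = -36*(-32) = 1152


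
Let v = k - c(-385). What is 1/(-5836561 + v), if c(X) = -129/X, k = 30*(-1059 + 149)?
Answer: -385/2257586614 ≈ -1.7054e-7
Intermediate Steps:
k = -27300 (k = 30*(-910) = -27300)
v = -10510629/385 (v = -27300 - (-129)/(-385) = -27300 - (-129)*(-1)/385 = -27300 - 1*129/385 = -27300 - 129/385 = -10510629/385 ≈ -27300.)
1/(-5836561 + v) = 1/(-5836561 - 10510629/385) = 1/(-2257586614/385) = -385/2257586614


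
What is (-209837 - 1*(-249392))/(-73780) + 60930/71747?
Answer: 331492563/1058698732 ≈ 0.31311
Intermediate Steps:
(-209837 - 1*(-249392))/(-73780) + 60930/71747 = (-209837 + 249392)*(-1/73780) + 60930*(1/71747) = 39555*(-1/73780) + 60930/71747 = -7911/14756 + 60930/71747 = 331492563/1058698732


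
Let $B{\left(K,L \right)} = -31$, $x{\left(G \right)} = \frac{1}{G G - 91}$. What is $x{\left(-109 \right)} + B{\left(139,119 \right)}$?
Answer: $- \frac{365489}{11790} \approx -31.0$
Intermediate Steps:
$x{\left(G \right)} = \frac{1}{-91 + G^{2}}$ ($x{\left(G \right)} = \frac{1}{G^{2} - 91} = \frac{1}{-91 + G^{2}}$)
$x{\left(-109 \right)} + B{\left(139,119 \right)} = \frac{1}{-91 + \left(-109\right)^{2}} - 31 = \frac{1}{-91 + 11881} - 31 = \frac{1}{11790} - 31 = - \frac{365489}{11790}$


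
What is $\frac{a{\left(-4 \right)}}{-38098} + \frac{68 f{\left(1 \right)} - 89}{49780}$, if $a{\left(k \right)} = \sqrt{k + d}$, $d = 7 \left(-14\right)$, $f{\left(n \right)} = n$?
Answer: $- \frac{21}{49780} - \frac{i \sqrt{102}}{38098} \approx -0.00042186 - 0.00026509 i$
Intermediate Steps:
$d = -98$
$a{\left(k \right)} = \sqrt{-98 + k}$ ($a{\left(k \right)} = \sqrt{k - 98} = \sqrt{-98 + k}$)
$\frac{a{\left(-4 \right)}}{-38098} + \frac{68 f{\left(1 \right)} - 89}{49780} = \frac{\sqrt{-98 - 4}}{-38098} + \frac{68 \cdot 1 - 89}{49780} = \sqrt{-102} \left(- \frac{1}{38098}\right) + \left(68 - 89\right) \frac{1}{49780} = i \sqrt{102} \left(- \frac{1}{38098}\right) - \frac{21}{49780} = - \frac{i \sqrt{102}}{38098} - \frac{21}{49780} = - \frac{21}{49780} - \frac{i \sqrt{102}}{38098}$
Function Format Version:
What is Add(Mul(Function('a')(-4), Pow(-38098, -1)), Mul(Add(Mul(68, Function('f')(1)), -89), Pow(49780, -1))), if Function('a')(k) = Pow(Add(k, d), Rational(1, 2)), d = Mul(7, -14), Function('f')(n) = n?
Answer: Add(Rational(-21, 49780), Mul(Rational(-1, 38098), I, Pow(102, Rational(1, 2)))) ≈ Add(-0.00042186, Mul(-0.00026509, I))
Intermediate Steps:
d = -98
Function('a')(k) = Pow(Add(-98, k), Rational(1, 2)) (Function('a')(k) = Pow(Add(k, -98), Rational(1, 2)) = Pow(Add(-98, k), Rational(1, 2)))
Add(Mul(Function('a')(-4), Pow(-38098, -1)), Mul(Add(Mul(68, Function('f')(1)), -89), Pow(49780, -1))) = Add(Mul(Pow(Add(-98, -4), Rational(1, 2)), Pow(-38098, -1)), Mul(Add(Mul(68, 1), -89), Pow(49780, -1))) = Add(Mul(Pow(-102, Rational(1, 2)), Rational(-1, 38098)), Mul(Add(68, -89), Rational(1, 49780))) = Add(Mul(Mul(I, Pow(102, Rational(1, 2))), Rational(-1, 38098)), Mul(-21, Rational(1, 49780))) = Add(Mul(Rational(-1, 38098), I, Pow(102, Rational(1, 2))), Rational(-21, 49780)) = Add(Rational(-21, 49780), Mul(Rational(-1, 38098), I, Pow(102, Rational(1, 2))))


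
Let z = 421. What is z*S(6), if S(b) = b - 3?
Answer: 1263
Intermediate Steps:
S(b) = -3 + b
z*S(6) = 421*(-3 + 6) = 421*3 = 1263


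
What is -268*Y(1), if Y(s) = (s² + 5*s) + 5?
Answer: -2948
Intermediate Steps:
Y(s) = 5 + s² + 5*s
-268*Y(1) = -268*(5 + 1² + 5*1) = -268*(5 + 1 + 5) = -268*11 = -2948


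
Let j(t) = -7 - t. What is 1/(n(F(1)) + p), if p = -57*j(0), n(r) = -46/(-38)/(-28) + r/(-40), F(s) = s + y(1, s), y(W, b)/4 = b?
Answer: 1064/424357 ≈ 0.0025073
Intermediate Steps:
y(W, b) = 4*b
F(s) = 5*s (F(s) = s + 4*s = 5*s)
n(r) = -23/532 - r/40 (n(r) = -46*(-1/38)*(-1/28) + r*(-1/40) = (23/19)*(-1/28) - r/40 = -23/532 - r/40)
p = 399 (p = -57*(-7 - 1*0) = -57*(-7 + 0) = -57*(-7) = 399)
1/(n(F(1)) + p) = 1/((-23/532 - 1/8) + 399) = 1/((-23/532 - 1/40*5) + 399) = 1/((-23/532 - ⅛) + 399) = 1/(-179/1064 + 399) = 1/(424357/1064) = 1064/424357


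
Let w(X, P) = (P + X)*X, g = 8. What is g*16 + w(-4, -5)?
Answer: 164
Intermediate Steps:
w(X, P) = X*(P + X)
g*16 + w(-4, -5) = 8*16 - 4*(-5 - 4) = 128 - 4*(-9) = 128 + 36 = 164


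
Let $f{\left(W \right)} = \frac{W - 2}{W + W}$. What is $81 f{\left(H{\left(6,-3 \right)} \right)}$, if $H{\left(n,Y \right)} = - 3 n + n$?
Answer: $\frac{189}{4} \approx 47.25$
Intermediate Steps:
$H{\left(n,Y \right)} = - 2 n$
$f{\left(W \right)} = \frac{-2 + W}{2 W}$
$81 f{\left(H{\left(6,-3 \right)} \right)} = 81 \frac{-2 - 12}{2 \left(\left(-2\right) 6\right)} = 81 \frac{-2 - 12}{2 \left(-12\right)} = 81 \cdot \frac{1}{2} \left(- \frac{1}{12}\right) \left(-14\right) = 81 \cdot \frac{7}{12} = \frac{189}{4}$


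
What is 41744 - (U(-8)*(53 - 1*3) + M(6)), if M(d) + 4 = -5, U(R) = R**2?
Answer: 38553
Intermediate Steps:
M(d) = -9 (M(d) = -4 - 5 = -9)
41744 - (U(-8)*(53 - 1*3) + M(6)) = 41744 - ((-8)**2*(53 - 1*3) - 9) = 41744 - (64*(53 - 3) - 9) = 41744 - (64*50 - 9) = 41744 - (3200 - 9) = 41744 - 1*3191 = 41744 - 3191 = 38553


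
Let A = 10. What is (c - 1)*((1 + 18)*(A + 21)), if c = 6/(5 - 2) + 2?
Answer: 1767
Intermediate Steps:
c = 4 (c = 6/3 + 2 = 6*(1/3) + 2 = 2 + 2 = 4)
(c - 1)*((1 + 18)*(A + 21)) = (4 - 1)*((1 + 18)*(10 + 21)) = 3*(19*31) = 3*589 = 1767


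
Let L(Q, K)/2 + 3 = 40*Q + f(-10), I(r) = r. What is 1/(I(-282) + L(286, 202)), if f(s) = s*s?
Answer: 1/22792 ≈ 4.3875e-5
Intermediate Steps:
f(s) = s²
L(Q, K) = 194 + 80*Q (L(Q, K) = -6 + 2*(40*Q + (-10)²) = -6 + 2*(40*Q + 100) = -6 + 2*(100 + 40*Q) = -6 + (200 + 80*Q) = 194 + 80*Q)
1/(I(-282) + L(286, 202)) = 1/(-282 + (194 + 80*286)) = 1/(-282 + (194 + 22880)) = 1/(-282 + 23074) = 1/22792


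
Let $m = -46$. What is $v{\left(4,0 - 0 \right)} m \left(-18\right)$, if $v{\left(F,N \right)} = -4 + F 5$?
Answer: $13248$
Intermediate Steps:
$v{\left(F,N \right)} = -4 + 5 F$
$v{\left(4,0 - 0 \right)} m \left(-18\right) = \left(-4 + 5 \cdot 4\right) \left(-46\right) \left(-18\right) = \left(-4 + 20\right) \left(-46\right) \left(-18\right) = 16 \left(-46\right) \left(-18\right) = \left(-736\right) \left(-18\right) = 13248$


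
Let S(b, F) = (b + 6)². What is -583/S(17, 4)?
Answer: -583/529 ≈ -1.1021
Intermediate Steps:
S(b, F) = (6 + b)²
-583/S(17, 4) = -583/(6 + 17)² = -583/(23²) = -583/529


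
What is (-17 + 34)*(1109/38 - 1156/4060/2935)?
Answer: 56163371631/113202950 ≈ 496.13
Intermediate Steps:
(-17 + 34)*(1109/38 - 1156/4060/2935) = 17*(1109*(1/38) - 1156*1/4060*(1/2935)) = 17*(1109/38 - 289/1015*1/2935) = 17*(1109/38 - 289/2979025) = 17*(3303727743/113202950) = 56163371631/113202950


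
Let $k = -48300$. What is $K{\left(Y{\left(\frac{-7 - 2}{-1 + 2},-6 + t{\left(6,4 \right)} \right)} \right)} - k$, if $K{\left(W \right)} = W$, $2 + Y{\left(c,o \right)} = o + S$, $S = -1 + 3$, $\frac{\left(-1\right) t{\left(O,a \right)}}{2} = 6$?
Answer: $48282$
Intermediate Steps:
$t{\left(O,a \right)} = -12$ ($t{\left(O,a \right)} = \left(-2\right) 6 = -12$)
$S = 2$
$Y{\left(c,o \right)} = o$ ($Y{\left(c,o \right)} = -2 + \left(o + 2\right) = -2 + \left(2 + o\right) = o$)
$K{\left(Y{\left(\frac{-7 - 2}{-1 + 2},-6 + t{\left(6,4 \right)} \right)} \right)} - k = \left(-6 - 12\right) - -48300 = -18 + 48300 = 48282$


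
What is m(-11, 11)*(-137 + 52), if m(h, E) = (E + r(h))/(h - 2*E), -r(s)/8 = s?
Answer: 255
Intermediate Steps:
r(s) = -8*s
m(h, E) = (E - 8*h)/(h - 2*E)
m(-11, 11)*(-137 + 52) = ((-1*11 + 8*(-11))/(-1*(-11) + 2*11))*(-137 + 52) = ((-11 - 88)/(11 + 22))*(-85) = (-99/33)*(-85) = ((1/33)*(-99))*(-85) = -3*(-85) = 255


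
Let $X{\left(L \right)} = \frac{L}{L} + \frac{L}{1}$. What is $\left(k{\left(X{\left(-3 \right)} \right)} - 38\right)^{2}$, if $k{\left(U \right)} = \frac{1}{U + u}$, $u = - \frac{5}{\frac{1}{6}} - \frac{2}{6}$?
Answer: $\frac{13608721}{9409} \approx 1446.4$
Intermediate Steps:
$X{\left(L \right)} = 1 + L$ ($X{\left(L \right)} = 1 + L 1 = 1 + L$)
$u = - \frac{91}{3}$ ($u = - 5 \frac{1}{\frac{1}{6}} - \frac{1}{3} = \left(-5\right) 6 - \frac{1}{3} = -30 - \frac{1}{3} = - \frac{91}{3} \approx -30.333$)
$k{\left(U \right)} = \frac{1}{- \frac{91}{3} + U}$ ($k{\left(U \right)} = \frac{1}{U - \frac{91}{3}} = \frac{1}{- \frac{91}{3} + U}$)
$\left(k{\left(X{\left(-3 \right)} \right)} - 38\right)^{2} = \left(\frac{3}{-91 + 3 \left(1 - 3\right)} - 38\right)^{2} = \left(\frac{3}{-91 + 3 \left(-2\right)} - 38\right)^{2} = \left(\frac{3}{-91 - 6} - 38\right)^{2} = \left(\frac{3}{-97} - 38\right)^{2} = \left(3 \left(- \frac{1}{97}\right) - 38\right)^{2} = \left(- \frac{3}{97} - 38\right)^{2} = \left(- \frac{3689}{97}\right)^{2} = \frac{13608721}{9409}$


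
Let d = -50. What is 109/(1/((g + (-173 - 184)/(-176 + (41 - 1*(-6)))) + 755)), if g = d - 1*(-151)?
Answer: 4025043/43 ≈ 93606.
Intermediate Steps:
g = 101 (g = -50 - 1*(-151) = -50 + 151 = 101)
109/(1/((g + (-173 - 184)/(-176 + (41 - 1*(-6)))) + 755)) = 109/(1/((101 + (-173 - 184)/(-176 + (41 - 1*(-6)))) + 755)) = 109/(1/((101 - 357/(-176 + (41 + 6))) + 755)) = 109/(1/((101 - 357/(-176 + 47)) + 755)) = 109/(1/((101 - 357/(-129)) + 755)) = 109/(1/((101 - 357*(-1/129)) + 755)) = 109/(1/((101 + 119/43) + 755)) = 109/(1/(4462/43 + 755)) = 109/(1/(36927/43)) = 109/(43/36927) = 109*(36927/43) = 4025043/43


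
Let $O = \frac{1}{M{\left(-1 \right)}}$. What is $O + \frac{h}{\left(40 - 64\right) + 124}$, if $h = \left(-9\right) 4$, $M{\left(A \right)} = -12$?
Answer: $- \frac{133}{300} \approx -0.44333$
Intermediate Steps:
$O = - \frac{1}{12}$ ($O = \frac{1}{-12} = - \frac{1}{12} \approx -0.083333$)
$h = -36$
$O + \frac{h}{\left(40 - 64\right) + 124} = - \frac{1}{12} + \frac{1}{\left(40 - 64\right) + 124} \left(-36\right) = - \frac{1}{12} + \frac{1}{-24 + 124} \left(-36\right) = - \frac{1}{12} + \frac{1}{100} \left(-36\right) = - \frac{1}{12} - \frac{9}{25} = - \frac{133}{300}$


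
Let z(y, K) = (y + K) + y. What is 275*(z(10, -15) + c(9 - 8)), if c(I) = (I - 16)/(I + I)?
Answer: -1375/2 ≈ -687.50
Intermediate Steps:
c(I) = (-16 + I)/(2*I) (c(I) = (-16 + I)/((2*I)) = (-16 + I)*(1/(2*I)) = (-16 + I)/(2*I))
z(y, K) = K + 2*y (z(y, K) = (K + y) + y = K + 2*y)
275*(z(10, -15) + c(9 - 8)) = 275*((-15 + 2*10) + (-16 + (9 - 8))/(2*(9 - 8))) = 275*((-15 + 20) + (1/2)*(-16 + 1)/1) = 275*(5 + (1/2)*1*(-15)) = 275*(5 - 15/2) = 275*(-5/2) = -1375/2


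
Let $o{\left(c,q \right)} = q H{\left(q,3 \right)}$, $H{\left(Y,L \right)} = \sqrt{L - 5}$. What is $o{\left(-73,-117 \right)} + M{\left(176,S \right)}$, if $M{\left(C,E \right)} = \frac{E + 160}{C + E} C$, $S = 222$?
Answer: $\frac{33616}{199} - 117 i \sqrt{2} \approx 168.92 - 165.46 i$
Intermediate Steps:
$H{\left(Y,L \right)} = \sqrt{-5 + L}$
$o{\left(c,q \right)} = i q \sqrt{2}$ ($o{\left(c,q \right)} = q \sqrt{-5 + 3} = q \sqrt{-2} = q i \sqrt{2} = i q \sqrt{2}$)
$M{\left(C,E \right)} = \frac{C \left(160 + E\right)}{C + E}$ ($M{\left(C,E \right)} = \frac{160 + E}{C + E} C = \frac{C \left(160 + E\right)}{C + E}$)
$o{\left(-73,-117 \right)} + M{\left(176,S \right)} = i \left(-117\right) \sqrt{2} + \frac{176 \left(160 + 222\right)}{176 + 222} = - 117 i \sqrt{2} + 176 \cdot \frac{1}{398} \cdot 382 = - 117 i \sqrt{2} + \frac{33616}{199} = \frac{33616}{199} - 117 i \sqrt{2}$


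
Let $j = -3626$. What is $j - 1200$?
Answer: $-4826$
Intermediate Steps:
$j - 1200 = -3626 - 1200 = -4826$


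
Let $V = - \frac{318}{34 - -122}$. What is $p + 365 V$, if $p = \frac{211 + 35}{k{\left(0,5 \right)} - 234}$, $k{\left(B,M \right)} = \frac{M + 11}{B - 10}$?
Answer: $- \frac{11410195}{15314} \approx -745.08$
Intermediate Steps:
$k{\left(B,M \right)} = \frac{11 + M}{-10 + B}$
$p = - \frac{615}{589}$ ($p = \frac{211 + 35}{\frac{11 + 5}{-10 + 0} - 234} = \frac{246}{\frac{1}{-10} \cdot 16 - 234} = \frac{246}{\left(- \frac{1}{10}\right) 16 - 234} = \frac{246}{- \frac{8}{5} - 234} = \frac{246}{- \frac{1178}{5}} = 246 \left(- \frac{5}{1178}\right) = - \frac{615}{589} \approx -1.0441$)
$V = - \frac{53}{26}$ ($V = - \frac{318}{34 + 122} = - \frac{318}{156} = \left(-318\right) \frac{1}{156} = - \frac{53}{26} \approx -2.0385$)
$p + 365 V = - \frac{615}{589} + 365 \left(- \frac{53}{26}\right) = - \frac{615}{589} - \frac{19345}{26} = - \frac{11410195}{15314}$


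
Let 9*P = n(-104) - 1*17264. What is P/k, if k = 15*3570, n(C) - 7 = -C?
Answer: -1009/28350 ≈ -0.035591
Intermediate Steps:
n(C) = 7 - C
k = 53550
P = -17153/9 (P = ((7 - 1*(-104)) - 1*17264)/9 = ((7 + 104) - 17264)/9 = (111 - 17264)/9 = (⅑)*(-17153) = -17153/9 ≈ -1905.9)
P/k = -17153/9/53550 = -17153/9*1/53550 = -1009/28350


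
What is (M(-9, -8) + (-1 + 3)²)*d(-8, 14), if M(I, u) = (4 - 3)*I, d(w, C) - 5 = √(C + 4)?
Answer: -25 - 15*√2 ≈ -46.213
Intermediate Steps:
d(w, C) = 5 + √(4 + C) (d(w, C) = 5 + √(C + 4) = 5 + √(4 + C))
M(I, u) = I (M(I, u) = 1*I = I)
(M(-9, -8) + (-1 + 3)²)*d(-8, 14) = (-9 + (-1 + 3)²)*(5 + √(4 + 14)) = (-9 + 2²)*(5 + √18) = (-9 + 4)*(5 + 3*√2) = -5*(5 + 3*√2) = -25 - 15*√2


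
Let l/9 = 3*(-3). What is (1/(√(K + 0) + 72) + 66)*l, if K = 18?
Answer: -1534626/287 + 27*√2/574 ≈ -5347.1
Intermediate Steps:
l = -81 (l = 9*(3*(-3)) = 9*(-9) = -81)
(1/(√(K + 0) + 72) + 66)*l = (1/(√(18 + 0) + 72) + 66)*(-81) = (1/(√18 + 72) + 66)*(-81) = (1/(3*√2 + 72) + 66)*(-81) = (1/(72 + 3*√2) + 66)*(-81) = (66 + 1/(72 + 3*√2))*(-81) = -5346 - 81/(72 + 3*√2)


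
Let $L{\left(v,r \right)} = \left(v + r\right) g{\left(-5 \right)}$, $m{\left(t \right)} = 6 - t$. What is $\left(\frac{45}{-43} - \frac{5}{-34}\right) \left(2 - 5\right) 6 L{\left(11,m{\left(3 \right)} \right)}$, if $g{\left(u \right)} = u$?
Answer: $- \frac{828450}{731} \approx -1133.3$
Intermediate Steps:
$L{\left(v,r \right)} = - 5 r - 5 v$ ($L{\left(v,r \right)} = \left(v + r\right) \left(-5\right) = \left(r + v\right) \left(-5\right) = - 5 r - 5 v$)
$\left(\frac{45}{-43} - \frac{5}{-34}\right) \left(2 - 5\right) 6 L{\left(11,m{\left(3 \right)} \right)} = \left(\frac{45}{-43} - \frac{5}{-34}\right) \left(2 - 5\right) 6 \left(- 5 \left(6 - 3\right) - 55\right) = \left(45 \left(- \frac{1}{43}\right) - - \frac{5}{34}\right) \left(\left(-3\right) 6\right) \left(- 5 \left(6 - 3\right) - 55\right) = \left(- \frac{45}{43} + \frac{5}{34}\right) \left(-18\right) \left(\left(-5\right) 3 - 55\right) = \left(- \frac{1315}{1462}\right) \left(-18\right) \left(-15 - 55\right) = \frac{11835}{731} \left(-70\right) = - \frac{828450}{731}$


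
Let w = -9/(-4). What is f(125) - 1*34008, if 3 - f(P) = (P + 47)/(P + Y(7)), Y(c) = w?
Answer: -17309233/509 ≈ -34006.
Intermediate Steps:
w = 9/4 (w = -9*(-¼) = 9/4 ≈ 2.2500)
Y(c) = 9/4
f(P) = 3 - (47 + P)/(9/4 + P) (f(P) = 3 - (P + 47)/(P + 9/4) = 3 - (47 + P)/(9/4 + P))
f(125) - 1*34008 = (-161 + 8*125)/(9 + 4*125) - 1*34008 = (-161 + 1000)/(9 + 500) - 34008 = 839/509 - 34008 = -17309233/509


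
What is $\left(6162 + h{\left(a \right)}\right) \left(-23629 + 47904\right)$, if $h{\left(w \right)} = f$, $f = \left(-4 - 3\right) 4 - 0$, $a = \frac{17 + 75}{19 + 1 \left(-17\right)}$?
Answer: $148902850$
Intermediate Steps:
$a = 46$ ($a = \frac{92}{19 - 17} = \frac{92}{2} = 92 \cdot \frac{1}{2} = 46$)
$f = -28$ ($f = \left(-7\right) 4 + 0 = -28 + 0 = -28$)
$h{\left(w \right)} = -28$
$\left(6162 + h{\left(a \right)}\right) \left(-23629 + 47904\right) = \left(6162 - 28\right) \left(-23629 + 47904\right) = 6134 \cdot 24275 = 148902850$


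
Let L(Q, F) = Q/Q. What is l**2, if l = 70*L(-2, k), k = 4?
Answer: 4900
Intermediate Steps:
L(Q, F) = 1
l = 70 (l = 70*1 = 70)
l**2 = 70**2 = 4900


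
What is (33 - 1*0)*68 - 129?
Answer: 2115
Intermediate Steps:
(33 - 1*0)*68 - 129 = (33 + 0)*68 - 129 = 33*68 - 129 = 2244 - 129 = 2115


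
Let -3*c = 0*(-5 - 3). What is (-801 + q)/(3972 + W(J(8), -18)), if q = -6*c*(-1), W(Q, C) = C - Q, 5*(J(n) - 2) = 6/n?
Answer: -16020/79037 ≈ -0.20269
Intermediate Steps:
J(n) = 2 + 6/(5*n) (J(n) = 2 + (6/n)/5 = 2 + 6/(5*n))
c = 0 (c = -0*(-5 - 3) = -0*(-8) = -1/3*0 = 0)
q = 0 (q = -6*0*(-1) = 0*(-1) = 0)
(-801 + q)/(3972 + W(J(8), -18)) = (-801 + 0)/(3972 + (-18 - (2 + (6/5)/8))) = -801/(3972 + (-18 - (2 + (6/5)*(1/8)))) = -801/(3972 + (-18 - (2 + 3/20))) = -801/(3972 + (-18 - 1*43/20)) = -801/(3972 + (-18 - 43/20)) = -801/(3972 - 403/20) = -801/79037/20 = -801*20/79037 = -16020/79037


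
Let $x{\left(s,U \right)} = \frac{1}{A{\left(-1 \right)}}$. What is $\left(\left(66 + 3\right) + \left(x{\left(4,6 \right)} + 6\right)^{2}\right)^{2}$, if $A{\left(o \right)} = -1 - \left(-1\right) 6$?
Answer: $\frac{7214596}{625} \approx 11543.0$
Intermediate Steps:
$A{\left(o \right)} = 5$ ($A{\left(o \right)} = -1 - -6 = -1 + 6 = 5$)
$x{\left(s,U \right)} = \frac{1}{5}$
$\left(\left(66 + 3\right) + \left(x{\left(4,6 \right)} + 6\right)^{2}\right)^{2} = \left(\left(66 + 3\right) + \left(\frac{1}{5} + 6\right)^{2}\right)^{2} = \left(69 + \left(\frac{31}{5}\right)^{2}\right)^{2} = \left(69 + \frac{961}{25}\right)^{2} = \left(\frac{2686}{25}\right)^{2} = \frac{7214596}{625}$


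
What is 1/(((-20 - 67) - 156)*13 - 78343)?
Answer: -1/81502 ≈ -1.2270e-5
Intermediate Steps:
1/(((-20 - 67) - 156)*13 - 78343) = 1/((-87 - 156)*13 - 78343) = 1/(-243*13 - 78343) = 1/(-3159 - 78343) = 1/(-81502) = -1/81502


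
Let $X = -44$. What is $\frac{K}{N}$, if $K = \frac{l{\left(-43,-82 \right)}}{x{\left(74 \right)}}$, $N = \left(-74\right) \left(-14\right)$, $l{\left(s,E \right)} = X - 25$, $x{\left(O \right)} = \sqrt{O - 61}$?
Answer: $- \frac{69 \sqrt{13}}{13468} \approx -0.018472$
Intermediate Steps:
$x{\left(O \right)} = \sqrt{-61 + O}$
$l{\left(s,E \right)} = -69$ ($l{\left(s,E \right)} = -44 - 25 = -69$)
$N = 1036$
$K = - \frac{69 \sqrt{13}}{13}$ ($K = - \frac{69}{\sqrt{-61 + 74}} = - \frac{69}{\sqrt{13}} = - 69 \frac{\sqrt{13}}{13} = - \frac{69 \sqrt{13}}{13} \approx -19.137$)
$\frac{K}{N} = \frac{\left(- \frac{69}{13}\right) \sqrt{13}}{1036} = - \frac{69 \sqrt{13}}{13} \cdot \frac{1}{1036} = - \frac{69 \sqrt{13}}{13468}$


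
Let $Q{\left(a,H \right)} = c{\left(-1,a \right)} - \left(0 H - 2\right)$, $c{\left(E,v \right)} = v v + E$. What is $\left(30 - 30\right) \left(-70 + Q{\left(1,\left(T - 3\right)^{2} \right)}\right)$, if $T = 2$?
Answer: $0$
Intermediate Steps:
$c{\left(E,v \right)} = E + v^{2}$ ($c{\left(E,v \right)} = v^{2} + E = E + v^{2}$)
$Q{\left(a,H \right)} = 1 + a^{2}$ ($Q{\left(a,H \right)} = \left(-1 + a^{2}\right) - \left(0 H - 2\right) = \left(-1 + a^{2}\right) - \left(0 - 2\right) = \left(-1 + a^{2}\right) - -2 = \left(-1 + a^{2}\right) + 2 = 1 + a^{2}$)
$\left(30 - 30\right) \left(-70 + Q{\left(1,\left(T - 3\right)^{2} \right)}\right) = \left(30 - 30\right) \left(-70 + \left(1 + 1^{2}\right)\right) = 0 \left(-70 + \left(1 + 1\right)\right) = 0 \left(-70 + 2\right) = 0 \left(-68\right) = 0$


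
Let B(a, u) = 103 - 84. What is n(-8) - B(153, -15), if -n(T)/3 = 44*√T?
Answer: -19 - 264*I*√2 ≈ -19.0 - 373.35*I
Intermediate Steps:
B(a, u) = 19
n(T) = -132*√T
n(-8) - B(153, -15) = -264*I*√2 - 1*19 = -264*I*√2 - 19 = -19 - 264*I*√2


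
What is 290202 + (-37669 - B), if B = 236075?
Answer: 16458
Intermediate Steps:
290202 + (-37669 - B) = 290202 + (-37669 - 1*236075) = 290202 + (-37669 - 236075) = 290202 - 273744 = 16458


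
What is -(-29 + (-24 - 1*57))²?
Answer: -12100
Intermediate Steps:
-(-29 + (-24 - 1*57))² = -(-29 + (-24 - 57))² = -(-29 - 81)² = -1*(-110)² = -1*12100 = -12100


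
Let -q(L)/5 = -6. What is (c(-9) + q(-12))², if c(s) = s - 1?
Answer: 400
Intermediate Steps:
q(L) = 30 (q(L) = -5*(-6) = 30)
c(s) = -1 + s
(c(-9) + q(-12))² = ((-1 - 9) + 30)² = (-10 + 30)² = 20² = 400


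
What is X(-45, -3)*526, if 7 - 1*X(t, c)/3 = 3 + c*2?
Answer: 15780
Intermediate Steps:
X(t, c) = 12 - 6*c (X(t, c) = 21 - 3*(3 + c*2) = 21 - 3*(3 + 2*c) = 21 + (-9 - 6*c) = 12 - 6*c)
X(-45, -3)*526 = (12 - 6*(-3))*526 = (12 + 18)*526 = 30*526 = 15780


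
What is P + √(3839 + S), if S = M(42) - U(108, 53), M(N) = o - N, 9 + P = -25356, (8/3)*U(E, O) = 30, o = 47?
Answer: -25365 + √15331/2 ≈ -25303.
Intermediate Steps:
U(E, O) = 45/4 (U(E, O) = (3/8)*30 = 45/4)
P = -25365 (P = -9 - 25356 = -25365)
M(N) = 47 - N
S = -25/4 (S = (47 - 1*42) - 1*45/4 = (47 - 42) - 45/4 = 5 - 45/4 = -25/4 ≈ -6.2500)
P + √(3839 + S) = -25365 + √(3839 - 25/4) = -25365 + √(15331/4) = -25365 + √15331/2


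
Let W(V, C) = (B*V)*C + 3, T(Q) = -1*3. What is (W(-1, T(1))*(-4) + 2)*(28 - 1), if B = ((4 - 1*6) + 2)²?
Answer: -270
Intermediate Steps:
B = 0 (B = ((4 - 6) + 2)² = (-2 + 2)² = 0² = 0)
T(Q) = -3
W(V, C) = 3 (W(V, C) = (0*V)*C + 3 = 0*C + 3 = 0 + 3 = 3)
(W(-1, T(1))*(-4) + 2)*(28 - 1) = (3*(-4) + 2)*(28 - 1) = (-12 + 2)*27 = -10*27 = -270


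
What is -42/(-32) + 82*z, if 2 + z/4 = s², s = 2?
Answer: 10517/16 ≈ 657.31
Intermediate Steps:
z = 8 (z = -8 + 4*2² = -8 + 4*4 = -8 + 16 = 8)
-42/(-32) + 82*z = -42/(-32) + 82*8 = -42*(-1/32) + 656 = 21/16 + 656 = 10517/16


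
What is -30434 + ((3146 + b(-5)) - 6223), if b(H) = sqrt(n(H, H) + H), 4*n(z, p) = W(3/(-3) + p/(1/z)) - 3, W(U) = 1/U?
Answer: -33511 + I*sqrt(3306)/24 ≈ -33511.0 + 2.3957*I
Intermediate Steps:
n(z, p) = -3/4 + 1/(4*(-1 + p*z)) (n(z, p) = (1/(3/(-3) + p/(1/z)) - 3)/4 = (1/(3*(-1/3) + p*z) - 3)/4 = (1/(-1 + p*z) - 3)/4 = (-3 + 1/(-1 + p*z))/4 = -3/4 + 1/(4*(-1 + p*z)))
b(H) = sqrt(H + (4 - 3*H**2)/(4*(-1 + H**2))) (b(H) = sqrt((4 - 3*H*H)/(4*(-1 + H*H)) + H) = sqrt((4 - 3*H**2)/(4*(-1 + H**2)) + H) = sqrt(H + (4 - 3*H**2)/(4*(-1 + H**2))))
-30434 + ((3146 + b(-5)) - 6223) = -30434 + ((3146 + sqrt((1 + (-1 + (-5)**2)*(-3 + 4*(-5)))/(-1 + (-5)**2))/2) - 6223) = -30434 + ((3146 + sqrt((1 + (-1 + 25)*(-3 - 20))/(-1 + 25))/2) - 6223) = -30434 + ((3146 + sqrt((1 + 24*(-23))/24)/2) - 6223) = -30434 + ((3146 + sqrt((1 - 552)/24)/2) - 6223) = -30434 + ((3146 + sqrt((1/24)*(-551))/2) - 6223) = -30434 + ((3146 + sqrt(-551/24)/2) - 6223) = -30434 + ((3146 + (I*sqrt(3306)/12)/2) - 6223) = -30434 + ((3146 + I*sqrt(3306)/24) - 6223) = -30434 + (-3077 + I*sqrt(3306)/24) = -33511 + I*sqrt(3306)/24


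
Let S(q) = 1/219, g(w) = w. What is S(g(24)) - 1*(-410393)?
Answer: 89876068/219 ≈ 4.1039e+5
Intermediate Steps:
S(q) = 1/219
S(g(24)) - 1*(-410393) = 1/219 - 1*(-410393) = 1/219 + 410393 = 89876068/219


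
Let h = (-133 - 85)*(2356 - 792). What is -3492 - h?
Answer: 337460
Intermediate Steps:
h = -340952 (h = -218*1564 = -340952)
-3492 - h = -3492 - 1*(-340952) = -3492 + 340952 = 337460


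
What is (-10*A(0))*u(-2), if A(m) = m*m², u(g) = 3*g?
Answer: 0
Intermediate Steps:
A(m) = m³
(-10*A(0))*u(-2) = (-10*0³)*(3*(-2)) = -10*0*(-6) = 0*(-6) = 0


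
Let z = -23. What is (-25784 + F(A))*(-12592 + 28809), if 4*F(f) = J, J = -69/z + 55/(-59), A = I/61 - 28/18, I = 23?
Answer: -49339427867/118 ≈ -4.1813e+8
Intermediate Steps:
A = -647/549 (A = 23/61 - 28/18 = 23*(1/61) - 28*1/18 = 23/61 - 14/9 = -647/549 ≈ -1.1785)
J = 122/59 (J = -69/(-23) + 55/(-59) = -69*(-1/23) + 55*(-1/59) = 3 - 55/59 = 122/59 ≈ 2.0678)
F(f) = 61/118 (F(f) = (¼)*(122/59) = 61/118)
(-25784 + F(A))*(-12592 + 28809) = (-25784 + 61/118)*(-12592 + 28809) = -3042451/118*16217 = -49339427867/118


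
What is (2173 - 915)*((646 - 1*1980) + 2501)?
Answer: 1468086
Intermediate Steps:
(2173 - 915)*((646 - 1*1980) + 2501) = 1258*((646 - 1980) + 2501) = 1258*(-1334 + 2501) = 1258*1167 = 1468086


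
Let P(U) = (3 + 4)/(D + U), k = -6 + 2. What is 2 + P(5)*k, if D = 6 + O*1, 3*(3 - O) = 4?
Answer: -4/19 ≈ -0.21053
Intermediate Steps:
O = 5/3 (O = 3 - 1/3*4 = 3 - 4/3 = 5/3 ≈ 1.6667)
D = 23/3 (D = 6 + (5/3)*1 = 6 + 5/3 = 23/3 ≈ 7.6667)
k = -4
P(U) = 7/(23/3 + U) (P(U) = (3 + 4)/(23/3 + U) = 7/(23/3 + U))
2 + P(5)*k = 2 + (21/(23 + 3*5))*(-4) = 2 + (21/(23 + 15))*(-4) = 2 + (21/38)*(-4) = 2 - 42/19 = -4/19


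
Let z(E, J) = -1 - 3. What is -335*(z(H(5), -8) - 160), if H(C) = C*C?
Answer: 54940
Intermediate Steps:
H(C) = C²
z(E, J) = -4
-335*(z(H(5), -8) - 160) = -335*(-4 - 160) = -335*(-164) = 54940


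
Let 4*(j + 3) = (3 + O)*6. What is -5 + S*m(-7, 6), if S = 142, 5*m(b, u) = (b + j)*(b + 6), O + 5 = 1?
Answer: 1608/5 ≈ 321.60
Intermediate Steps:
O = -4 (O = -5 + 1 = -4)
j = -9/2 (j = -3 + ((3 - 4)*6)/4 = -3 + (-1*6)/4 = -3 + (1/4)*(-6) = -3 - 3/2 = -9/2 ≈ -4.5000)
m(b, u) = (6 + b)*(-9/2 + b)/5 (m(b, u) = ((b - 9/2)*(b + 6))/5 = ((-9/2 + b)*(6 + b))/5 = ((6 + b)*(-9/2 + b))/5 = (6 + b)*(-9/2 + b)/5)
-5 + S*m(-7, 6) = -5 + 142*(-27/5 + (1/5)*(-7)**2 + (3/10)*(-7)) = -5 + 142*(-27/5 + (1/5)*49 - 21/10) = -5 + 142*(-27/5 + 49/5 - 21/10) = -5 + 142*(23/10) = -5 + 1633/5 = 1608/5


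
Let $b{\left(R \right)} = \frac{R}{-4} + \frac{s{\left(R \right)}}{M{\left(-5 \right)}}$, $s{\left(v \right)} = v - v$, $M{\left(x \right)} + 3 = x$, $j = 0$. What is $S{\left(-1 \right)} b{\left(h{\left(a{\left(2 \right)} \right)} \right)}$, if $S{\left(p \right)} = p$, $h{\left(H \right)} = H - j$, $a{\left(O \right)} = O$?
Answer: $\frac{1}{2} \approx 0.5$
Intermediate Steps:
$M{\left(x \right)} = -3 + x$
$s{\left(v \right)} = 0$
$h{\left(H \right)} = H$ ($h{\left(H \right)} = H - 0 = H + 0 = H$)
$b{\left(R \right)} = - \frac{R}{4}$ ($b{\left(R \right)} = \frac{R}{-4} + \frac{0}{-3 - 5} = R \left(- \frac{1}{4}\right) + \frac{0}{-8} = - \frac{R}{4} + 0 \left(- \frac{1}{8}\right) = - \frac{R}{4} + 0 = - \frac{R}{4}$)
$S{\left(-1 \right)} b{\left(h{\left(a{\left(2 \right)} \right)} \right)} = - \frac{\left(-1\right) 2}{4} = \left(-1\right) \left(- \frac{1}{2}\right) = \frac{1}{2}$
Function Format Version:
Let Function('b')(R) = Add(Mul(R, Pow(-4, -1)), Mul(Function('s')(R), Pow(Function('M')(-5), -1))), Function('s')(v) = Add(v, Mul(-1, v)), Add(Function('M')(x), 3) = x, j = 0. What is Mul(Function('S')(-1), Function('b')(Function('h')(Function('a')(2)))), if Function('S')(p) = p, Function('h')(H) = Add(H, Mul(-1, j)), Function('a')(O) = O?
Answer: Rational(1, 2) ≈ 0.50000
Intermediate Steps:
Function('M')(x) = Add(-3, x)
Function('s')(v) = 0
Function('h')(H) = H (Function('h')(H) = Add(H, Mul(-1, 0)) = Add(H, 0) = H)
Function('b')(R) = Mul(Rational(-1, 4), R) (Function('b')(R) = Add(Mul(R, Pow(-4, -1)), Mul(0, Pow(Add(-3, -5), -1))) = Add(Mul(R, Rational(-1, 4)), Mul(0, Pow(-8, -1))) = Add(Mul(Rational(-1, 4), R), Mul(0, Rational(-1, 8))) = Add(Mul(Rational(-1, 4), R), 0) = Mul(Rational(-1, 4), R))
Mul(Function('S')(-1), Function('b')(Function('h')(Function('a')(2)))) = Mul(-1, Mul(Rational(-1, 4), 2)) = Mul(-1, Rational(-1, 2)) = Rational(1, 2)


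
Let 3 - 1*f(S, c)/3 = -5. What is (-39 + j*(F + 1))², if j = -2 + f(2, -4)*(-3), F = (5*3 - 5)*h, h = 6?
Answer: 20729809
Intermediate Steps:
f(S, c) = 24 (f(S, c) = 9 - 3*(-5) = 9 + 15 = 24)
F = 60 (F = (5*3 - 5)*6 = (15 - 5)*6 = 10*6 = 60)
j = -74 (j = -2 + 24*(-3) = -2 - 72 = -74)
(-39 + j*(F + 1))² = (-39 - 74*(60 + 1))² = (-39 - 74*61)² = (-39 - 4514)² = (-4553)² = 20729809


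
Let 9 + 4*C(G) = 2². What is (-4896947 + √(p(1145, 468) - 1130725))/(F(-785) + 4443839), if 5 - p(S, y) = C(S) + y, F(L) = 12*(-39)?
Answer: -4896947/4443371 + I*√4524747/8886742 ≈ -1.1021 + 0.00023936*I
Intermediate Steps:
F(L) = -468
C(G) = -5/4 (C(G) = -9/4 + (¼)*2² = -9/4 + (¼)*4 = -9/4 + 1 = -5/4)
p(S, y) = 25/4 - y (p(S, y) = 5 - (-5/4 + y) = 5 + (5/4 - y) = 25/4 - y)
(-4896947 + √(p(1145, 468) - 1130725))/(F(-785) + 4443839) = (-4896947 + √((25/4 - 1*468) - 1130725))/(-468 + 4443839) = (-4896947 + √((25/4 - 468) - 1130725))/4443371 = (-4896947 + √(-1847/4 - 1130725))*(1/4443371) = (-4896947 + √(-4524747/4))*(1/4443371) = (-4896947 + I*√4524747/2)*(1/4443371) = -4896947/4443371 + I*√4524747/8886742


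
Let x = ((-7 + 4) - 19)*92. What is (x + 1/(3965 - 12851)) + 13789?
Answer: 104543789/8886 ≈ 11765.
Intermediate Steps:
x = -2024 (x = (-3 - 19)*92 = -22*92 = -2024)
(x + 1/(3965 - 12851)) + 13789 = (-2024 + 1/(3965 - 12851)) + 13789 = (-2024 + 1/(-8886)) + 13789 = (-2024 - 1/8886) + 13789 = -17985265/8886 + 13789 = 104543789/8886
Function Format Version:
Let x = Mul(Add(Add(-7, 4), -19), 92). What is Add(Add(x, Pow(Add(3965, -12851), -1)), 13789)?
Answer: Rational(104543789, 8886) ≈ 11765.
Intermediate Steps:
x = -2024 (x = Mul(Add(-3, -19), 92) = Mul(-22, 92) = -2024)
Add(Add(x, Pow(Add(3965, -12851), -1)), 13789) = Add(Add(-2024, Pow(Add(3965, -12851), -1)), 13789) = Add(Add(-2024, Pow(-8886, -1)), 13789) = Add(Add(-2024, Rational(-1, 8886)), 13789) = Add(Rational(-17985265, 8886), 13789) = Rational(104543789, 8886)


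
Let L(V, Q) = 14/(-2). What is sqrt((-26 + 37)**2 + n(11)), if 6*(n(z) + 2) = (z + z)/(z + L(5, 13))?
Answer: sqrt(4317)/6 ≈ 10.951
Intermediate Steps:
L(V, Q) = -7 (L(V, Q) = 14*(-1/2) = -7)
n(z) = -2 + z/(3*(-7 + z)) (n(z) = -2 + ((z + z)/(z - 7))/6 = -2 + ((2*z)/(-7 + z))/6 = -2 + (2*z/(-7 + z))/6 = -2 + z/(3*(-7 + z)))
sqrt((-26 + 37)**2 + n(11)) = sqrt((-26 + 37)**2 + (42 - 5*11)/(3*(-7 + 11))) = sqrt(11**2 + (1/3)*(42 - 55)/4) = sqrt(121 + (1/3)*(1/4)*(-13)) = sqrt(121 - 13/12) = sqrt(1439/12) = sqrt(4317)/6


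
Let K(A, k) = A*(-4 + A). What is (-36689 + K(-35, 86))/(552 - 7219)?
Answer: 35324/6667 ≈ 5.2983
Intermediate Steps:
(-36689 + K(-35, 86))/(552 - 7219) = (-36689 - 35*(-4 - 35))/(552 - 7219) = (-36689 - 35*(-39))/(-6667) = (-36689 + 1365)*(-1/6667) = -35324*(-1/6667) = 35324/6667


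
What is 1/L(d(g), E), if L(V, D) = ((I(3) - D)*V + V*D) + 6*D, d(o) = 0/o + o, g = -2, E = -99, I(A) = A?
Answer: -1/600 ≈ -0.0016667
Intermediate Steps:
d(o) = o (d(o) = 0 + o = o)
L(V, D) = 6*D + D*V + V*(3 - D) (L(V, D) = ((3 - D)*V + V*D) + 6*D = (V*(3 - D) + D*V) + 6*D = (D*V + V*(3 - D)) + 6*D = 6*D + D*V + V*(3 - D))
1/L(d(g), E) = 1/(3*(-2) + 6*(-99)) = 1/(-6 - 594) = 1/(-600) = -1/600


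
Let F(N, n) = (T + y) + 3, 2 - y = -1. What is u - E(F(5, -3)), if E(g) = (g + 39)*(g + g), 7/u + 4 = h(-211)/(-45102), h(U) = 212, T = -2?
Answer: -31224497/90310 ≈ -345.75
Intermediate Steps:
y = 3 (y = 2 - 1*(-1) = 2 + 1 = 3)
u = -157857/90310 (u = 7/(-4 + 212/(-45102)) = 7/(-4 + 212*(-1/45102)) = 7/(-4 - 106/22551) = 7/(-90310/22551) = 7*(-22551/90310) = -157857/90310 ≈ -1.7479)
F(N, n) = 4 (F(N, n) = (-2 + 3) + 3 = 1 + 3 = 4)
E(g) = 2*g*(39 + g) (E(g) = (39 + g)*(2*g) = 2*g*(39 + g))
u - E(F(5, -3)) = -157857/90310 - 2*4*(39 + 4) = -157857/90310 - 2*4*43 = -157857/90310 - 1*344 = -157857/90310 - 344 = -31224497/90310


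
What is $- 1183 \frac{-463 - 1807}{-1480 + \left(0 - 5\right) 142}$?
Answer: $- \frac{268541}{219} \approx -1226.2$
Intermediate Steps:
$- 1183 \frac{-463 - 1807}{-1480 + \left(0 - 5\right) 142} = - 1183 \left(- \frac{2270}{-1480 - 710}\right) = - 1183 \left(- \frac{2270}{-2190}\right) = - 1183 \left(\left(-2270\right) \left(- \frac{1}{2190}\right)\right) = \left(-1183\right) \frac{227}{219} = - \frac{268541}{219}$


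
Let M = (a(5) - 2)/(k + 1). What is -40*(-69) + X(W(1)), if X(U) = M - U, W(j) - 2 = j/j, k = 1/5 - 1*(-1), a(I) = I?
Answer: 30342/11 ≈ 2758.4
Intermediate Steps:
k = 6/5 (k = ⅕ + 1 = 6/5 ≈ 1.2000)
W(j) = 3 (W(j) = 2 + j/j = 2 + 1 = 3)
M = 15/11 (M = (5 - 2)/(6/5 + 1) = 3/(11/5) = 3*(5/11) = 15/11 ≈ 1.3636)
X(U) = 15/11 - U
-40*(-69) + X(W(1)) = -40*(-69) + (15/11 - 1*3) = 2760 + (15/11 - 3) = 2760 - 18/11 = 30342/11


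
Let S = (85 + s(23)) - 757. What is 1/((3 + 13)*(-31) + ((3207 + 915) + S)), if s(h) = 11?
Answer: 1/2965 ≈ 0.00033727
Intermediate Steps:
S = -661 (S = (85 + 11) - 757 = 96 - 757 = -661)
1/((3 + 13)*(-31) + ((3207 + 915) + S)) = 1/((3 + 13)*(-31) + ((3207 + 915) - 661)) = 1/(16*(-31) + (4122 - 661)) = 1/(-496 + 3461) = 1/2965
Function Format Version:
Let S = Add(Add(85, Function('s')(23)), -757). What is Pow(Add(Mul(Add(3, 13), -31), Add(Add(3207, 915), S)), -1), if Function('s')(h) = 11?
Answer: Rational(1, 2965) ≈ 0.00033727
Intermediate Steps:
S = -661 (S = Add(Add(85, 11), -757) = Add(96, -757) = -661)
Pow(Add(Mul(Add(3, 13), -31), Add(Add(3207, 915), S)), -1) = Pow(Add(Mul(Add(3, 13), -31), Add(Add(3207, 915), -661)), -1) = Pow(Add(Mul(16, -31), Add(4122, -661)), -1) = Pow(Add(-496, 3461), -1) = Pow(2965, -1) = Rational(1, 2965)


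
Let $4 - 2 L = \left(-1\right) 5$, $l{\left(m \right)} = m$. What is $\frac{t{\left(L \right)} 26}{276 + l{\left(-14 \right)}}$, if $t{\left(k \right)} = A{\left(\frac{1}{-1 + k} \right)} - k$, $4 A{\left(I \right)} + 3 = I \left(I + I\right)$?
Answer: $- \frac{13273}{25676} \approx -0.51694$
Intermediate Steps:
$A{\left(I \right)} = - \frac{3}{4} + \frac{I^{2}}{2}$ ($A{\left(I \right)} = - \frac{3}{4} + \frac{I \left(I + I\right)}{4} = - \frac{3}{4} + \frac{I 2 I}{4} = - \frac{3}{4} + \frac{2 I^{2}}{4} = - \frac{3}{4} + \frac{I^{2}}{2}$)
$L = \frac{9}{2}$ ($L = 2 - \frac{\left(-1\right) 5}{2} = 2 - - \frac{5}{2} = 2 + \frac{5}{2} = \frac{9}{2} \approx 4.5$)
$t{\left(k \right)} = - \frac{3}{4} + \frac{1}{2 \left(-1 + k\right)^{2}} - k$ ($t{\left(k \right)} = \left(- \frac{3}{4} + \frac{\left(\frac{1}{-1 + k}\right)^{2}}{2}\right) - k = \left(- \frac{3}{4} + \frac{1}{2 \left(-1 + k\right)^{2}}\right) - k = - \frac{3}{4} + \frac{1}{2 \left(-1 + k\right)^{2}} - k$)
$\frac{t{\left(L \right)} 26}{276 + l{\left(-14 \right)}} = \frac{\left(- \frac{3}{4} + \frac{1}{2 \left(-1 + \frac{9}{2}\right)^{2}} - \frac{9}{2}\right) 26}{276 - 14} = \frac{\left(- \frac{3}{4} + \frac{1}{2 \cdot \frac{49}{4}} - \frac{9}{2}\right) 26}{262} = \left(- \frac{3}{4} + \frac{1}{2} \cdot \frac{4}{49} - \frac{9}{2}\right) 26 \cdot \frac{1}{262} = \left(- \frac{3}{4} + \frac{2}{49} - \frac{9}{2}\right) 26 \cdot \frac{1}{262} = \left(- \frac{1021}{196}\right) 26 \cdot \frac{1}{262} = \left(- \frac{13273}{98}\right) \frac{1}{262} = - \frac{13273}{25676}$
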